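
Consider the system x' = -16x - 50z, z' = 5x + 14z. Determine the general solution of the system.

Coefficient matrix A = [[-16, -50], [5, 14]].
Characteristic polynomial det(A - λI) = λ^2 + 2λ + 26 = 0.
Eigenvalues λ = -1 ± 5i (complex conjugate pair).
For λ=-1+5i: an eigenvector is (-3,1) - i(-1,0) = (-3 + i, 1).
A real fundamental pair from Re and Im of e^((-1+5i)t)v: X_1 = e^(-t)(cos(5t)·(-3,1) + sin(5t)·(-1,0)), X_2 = e^(-t)(sin(5t)·(-3,1) - cos(5t)·(-1,0)).
General solution: c_1X_1 + c_2X_2.

x(t) = -c_1e^(-t)sin(5t) - 3c_1e^(-t)cos(5t) - 3c_2e^(-t)sin(5t) + c_2e^(-t)cos(5t), z(t) = c_1e^(-t)cos(5t) + c_2e^(-t)sin(5t)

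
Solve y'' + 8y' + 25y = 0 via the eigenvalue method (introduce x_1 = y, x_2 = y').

y(t) = K_1e^(-4t)cos(3t) + K_2e^(-4t)sin(3t)

Let x_1 = y, x_2 = y'. Then x_1' = x_2 and x_2' = -25x_1 - 8x_2.
A = [[0,1],[-25,-8]]; det(A-λI) = λ^2 + 8λ + 25.
Eigenvalues λ = -4 ± 3i.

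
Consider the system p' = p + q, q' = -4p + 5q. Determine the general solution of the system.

p(t) = K_1e^(3t) + K_2te^(3t) + K_2e^(3t), q(t) = 2K_1e^(3t) + 2K_2te^(3t) + 3K_2e^(3t)

Coefficient matrix A = [[1, 1], [-4, 5]].
Characteristic polynomial det(A - λI) = λ^2 - 6λ + 9 = 0.
Single eigenvalue λ = 3 with algebraic multiplicity 2.
Eigenvector v = (1,2); generalized eigenvector w with (A-λI)w=v is (1,3).
General solution: e^(3t)[K_1·v + K_2·(t·v + w)].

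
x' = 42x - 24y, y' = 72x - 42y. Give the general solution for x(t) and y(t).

Coefficient matrix A = [[42, -24], [72, -42]].
Characteristic polynomial det(A - λI) = λ^2 - 36 = 0.
Eigenvalues λ = -6, 6.
For λ=-6: (A-λI) row 1 is [48, -24], so an eigenvector is (-1, -2).
For λ=6: (A-λI) row 1 is [36, -24], so an eigenvector is (2, 3).
General solution: K_1e^(-6t)(-1,-2) + K_2e^(6t)(2,3).

x(t) = -K_1e^(-6t) + 2K_2e^(6t), y(t) = -2K_1e^(-6t) + 3K_2e^(6t)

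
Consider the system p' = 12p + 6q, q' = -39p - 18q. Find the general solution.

p(t) = -K_1e^(-3t)sin(3t) - K_1e^(-3t)cos(3t) - K_2e^(-3t)sin(3t) + K_2e^(-3t)cos(3t), q(t) = 3K_1e^(-3t)sin(3t) + 2K_1e^(-3t)cos(3t) + 2K_2e^(-3t)sin(3t) - 3K_2e^(-3t)cos(3t)

Coefficient matrix A = [[12, 6], [-39, -18]].
Characteristic polynomial det(A - λI) = λ^2 + 6λ + 18 = 0.
Eigenvalues λ = -3 ± 3i (complex conjugate pair).
For λ=-3+3i: an eigenvector is (-1,2) - i(-1,3) = (-1 + i, 2 - 3i).
A real fundamental pair from Re and Im of e^((-3+3i)t)v: X_1 = e^(-3t)(cos(3t)·(-1,2) + sin(3t)·(-1,3)), X_2 = e^(-3t)(sin(3t)·(-1,2) - cos(3t)·(-1,3)).
General solution: K_1X_1 + K_2X_2.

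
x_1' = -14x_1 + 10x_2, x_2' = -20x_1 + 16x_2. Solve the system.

Coefficient matrix A = [[-14, 10], [-20, 16]].
Characteristic polynomial det(A - λI) = λ^2 - 2λ - 24 = 0.
Eigenvalues λ = -4, 6.
For λ=-4: (A-λI) row 1 is [-10, 10], so an eigenvector is (1, 1).
For λ=6: (A-λI) row 1 is [-20, 10], so an eigenvector is (-1, -2).
General solution: C_1e^(-4t)(1,1) + C_2e^(6t)(-1,-2).

x_1(t) = C_1e^(-4t) - C_2e^(6t), x_2(t) = C_1e^(-4t) - 2C_2e^(6t)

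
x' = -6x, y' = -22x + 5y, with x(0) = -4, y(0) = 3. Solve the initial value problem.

Coefficient matrix A = [[-6, 0], [-22, 5]].
Characteristic polynomial det(A - λI) = λ^2 + λ - 30 = 0.
Eigenvalues λ = 5, -6.
For λ=5: (A-λI) row 1 is [-11, 0], so an eigenvector is (0, -1).
For λ=-6: (A-λI) row 2 is [-22, 11], so an eigenvector is (-1, -2).
General solution: K_1e^(5t)(0,-1) + K_2e^(-6t)(-1,-2).
Applying x(0)=-4, y(0)=3 gives K_1=-11, K_2=4.

x(t) = -4e^(-6t), y(t) = 11e^(5t) - 8e^(-6t)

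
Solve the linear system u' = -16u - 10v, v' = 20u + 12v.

Coefficient matrix A = [[-16, -10], [20, 12]].
Characteristic polynomial det(A - λI) = λ^2 + 4λ + 8 = 0.
Eigenvalues λ = -2 ± 2i (complex conjugate pair).
For λ=-2+2i: an eigenvector is (-2,3) - i(-1,1) = (-2 + i, 3 - i).
A real fundamental pair from Re and Im of e^((-2+2i)t)v: X_1 = e^(-2t)(cos(2t)·(-2,3) + sin(2t)·(-1,1)), X_2 = e^(-2t)(sin(2t)·(-2,3) - cos(2t)·(-1,1)).
General solution: c_1X_1 + c_2X_2.

u(t) = -c_1e^(-2t)sin(2t) - 2c_1e^(-2t)cos(2t) - 2c_2e^(-2t)sin(2t) + c_2e^(-2t)cos(2t), v(t) = c_1e^(-2t)sin(2t) + 3c_1e^(-2t)cos(2t) + 3c_2e^(-2t)sin(2t) - c_2e^(-2t)cos(2t)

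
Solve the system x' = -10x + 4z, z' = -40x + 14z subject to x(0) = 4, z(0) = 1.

Coefficient matrix A = [[-10, 4], [-40, 14]].
Characteristic polynomial det(A - λI) = λ^2 - 4λ + 20 = 0.
Eigenvalues λ = 2 ± 4i (complex conjugate pair).
For λ=2+4i: an eigenvector is (0,-1) - i(-1,-3) = (0 + i, -1 + 3i).
A real fundamental pair from Re and Im of e^((2+4i)t)v: X_1 = e^(2t)(cos(4t)·(0,-1) + sin(4t)·(-1,-3)), X_2 = e^(2t)(sin(4t)·(0,-1) - cos(4t)·(-1,-3)).
General solution: K_1X_1 + K_2X_2.
Applying x(0)=4, z(0)=1 gives K_1=11, K_2=4.

x(t) = -11e^(2t)sin(4t) + 4e^(2t)cos(4t), z(t) = -37e^(2t)sin(4t) + e^(2t)cos(4t)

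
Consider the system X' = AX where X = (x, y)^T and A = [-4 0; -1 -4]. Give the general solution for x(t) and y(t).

Coefficient matrix A = [[-4, 0], [-1, -4]].
Characteristic polynomial det(A - λI) = λ^2 + 8λ + 16 = 0.
Single eigenvalue λ = -4 with algebraic multiplicity 2.
Eigenvector v = (0,1); generalized eigenvector w with (A-λI)w=v is (-1,1).
General solution: e^(-4t)[K_1·v + K_2·(t·v + w)].

x(t) = -K_2e^(-4t), y(t) = K_1e^(-4t) + K_2te^(-4t) + K_2e^(-4t)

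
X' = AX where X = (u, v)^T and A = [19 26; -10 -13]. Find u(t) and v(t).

u(t) = 3K_1e^(3t)sin(2t) + 2K_1e^(3t)cos(2t) + 2K_2e^(3t)sin(2t) - 3K_2e^(3t)cos(2t), v(t) = -2K_1e^(3t)sin(2t) - K_1e^(3t)cos(2t) - K_2e^(3t)sin(2t) + 2K_2e^(3t)cos(2t)

Coefficient matrix A = [[19, 26], [-10, -13]].
Characteristic polynomial det(A - λI) = λ^2 - 6λ + 13 = 0.
Eigenvalues λ = 3 ± 2i (complex conjugate pair).
For λ=3+2i: an eigenvector is (2,-1) - i(3,-2) = (2 - 3i, -1 + 2i).
A real fundamental pair from Re and Im of e^((3+2i)t)v: X_1 = e^(3t)(cos(2t)·(2,-1) + sin(2t)·(3,-2)), X_2 = e^(3t)(sin(2t)·(2,-1) - cos(2t)·(3,-2)).
General solution: K_1X_1 + K_2X_2.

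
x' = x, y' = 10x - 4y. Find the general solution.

Coefficient matrix A = [[1, 0], [10, -4]].
Characteristic polynomial det(A - λI) = λ^2 + 3λ - 4 = 0.
Eigenvalues λ = -4, 1.
For λ=-4: (A-λI) row 1 is [5, 0], so an eigenvector is (0, -1).
For λ=1: (A-λI) row 2 is [10, -5], so an eigenvector is (1, 2).
General solution: C_1e^(-4t)(0,-1) + C_2e^(t)(1,2).

x(t) = C_2e^(t), y(t) = -C_1e^(-4t) + 2C_2e^(t)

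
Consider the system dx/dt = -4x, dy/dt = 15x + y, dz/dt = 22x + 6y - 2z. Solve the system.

x(t) = c_3e^(-4t), y(t) = c_2e^(t) - 3c_3e^(-4t), z(t) = c_1e^(-2t) + 2c_2e^(t) - 2c_3e^(-4t)

Coefficient matrix A = [[-4, 0, 0], [15, 1, 0], [22, 6, -2]].
det(A - λI) = 0 gives eigenvalues λ = -2, 1, -4.
For λ=-2: eigenvector (0,0,1).
For λ=1: eigenvector (0,1,2).
For λ=-4: eigenvector (1,-3,-2).
General solution: c_1e^(-2t)(0,0,1) + c_2e^(t)(0,1,2) + c_3e^(-4t)(1,-3,-2).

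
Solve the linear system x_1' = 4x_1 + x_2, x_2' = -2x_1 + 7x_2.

Coefficient matrix A = [[4, 1], [-2, 7]].
Characteristic polynomial det(A - λI) = λ^2 - 11λ + 30 = 0.
Eigenvalues λ = 6, 5.
For λ=6: (A-λI) row 1 is [-2, 1], so an eigenvector is (1, 2).
For λ=5: (A-λI) row 1 is [-1, 1], so an eigenvector is (-1, -1).
General solution: K_1e^(6t)(1,2) + K_2e^(5t)(-1,-1).

x_1(t) = K_1e^(6t) - K_2e^(5t), x_2(t) = 2K_1e^(6t) - K_2e^(5t)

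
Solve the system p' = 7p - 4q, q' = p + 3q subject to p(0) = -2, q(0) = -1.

p(t) = -2e^(5t), q(t) = -e^(5t)

Coefficient matrix A = [[7, -4], [1, 3]].
Characteristic polynomial det(A - λI) = λ^2 - 10λ + 25 = 0.
Single eigenvalue λ = 5 with algebraic multiplicity 2.
Eigenvector v = (2,1); generalized eigenvector w with (A-λI)w=v is (-1,-1).
General solution: e^(5t)[C_1·v + C_2·(t·v + w)].
Applying p(0)=-2, q(0)=-1 gives C_1=-1, C_2=0.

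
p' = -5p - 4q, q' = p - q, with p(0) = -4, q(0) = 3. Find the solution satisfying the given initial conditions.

p(t) = -4te^(-3t) - 4e^(-3t), q(t) = 2te^(-3t) + 3e^(-3t)

Coefficient matrix A = [[-5, -4], [1, -1]].
Characteristic polynomial det(A - λI) = λ^2 + 6λ + 9 = 0.
Single eigenvalue λ = -3 with algebraic multiplicity 2.
Eigenvector v = (-2,1); generalized eigenvector w with (A-λI)w=v is (-3,2).
General solution: e^(-3t)[C_1·v + C_2·(t·v + w)].
Applying p(0)=-4, q(0)=3 gives C_1=-1, C_2=2.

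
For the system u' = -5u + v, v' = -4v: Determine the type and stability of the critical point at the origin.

stable node

A = [[-5,1],[0,-4]]; det(A-λI) = λ^2 + 9λ + 20.
λ = -4, -5: both negative.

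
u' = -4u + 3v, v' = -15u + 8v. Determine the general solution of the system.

u(t) = -C_1e^(2t)cos(3t) - C_2e^(2t)sin(3t), v(t) = C_1e^(2t)sin(3t) - 2C_1e^(2t)cos(3t) - 2C_2e^(2t)sin(3t) - C_2e^(2t)cos(3t)

Coefficient matrix A = [[-4, 3], [-15, 8]].
Characteristic polynomial det(A - λI) = λ^2 - 4λ + 13 = 0.
Eigenvalues λ = 2 ± 3i (complex conjugate pair).
For λ=2+3i: an eigenvector is (-1,-2) - i(0,1) = (-1, -2 - i).
A real fundamental pair from Re and Im of e^((2+3i)t)v: X_1 = e^(2t)(cos(3t)·(-1,-2) + sin(3t)·(0,1)), X_2 = e^(2t)(sin(3t)·(-1,-2) - cos(3t)·(0,1)).
General solution: C_1X_1 + C_2X_2.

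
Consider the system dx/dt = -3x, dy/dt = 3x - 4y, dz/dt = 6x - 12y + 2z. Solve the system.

Coefficient matrix A = [[-3, 0, 0], [3, -4, 0], [6, -12, 2]].
det(A - λI) = 0 gives eigenvalues λ = -4, -3, 2.
For λ=-4: eigenvector (0,1,2).
For λ=-3: eigenvector (1,3,6).
For λ=2: eigenvector (0,0,1).
General solution: c_1e^(-4t)(0,1,2) + c_2e^(-3t)(1,3,6) + c_3e^(2t)(0,0,1).

x(t) = c_2e^(-3t), y(t) = c_1e^(-4t) + 3c_2e^(-3t), z(t) = 2c_1e^(-4t) + 6c_2e^(-3t) + c_3e^(2t)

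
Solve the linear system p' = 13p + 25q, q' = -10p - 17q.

Coefficient matrix A = [[13, 25], [-10, -17]].
Characteristic polynomial det(A - λI) = λ^2 + 4λ + 29 = 0.
Eigenvalues λ = -2 ± 5i (complex conjugate pair).
For λ=-2+5i: an eigenvector is (2,-1) - i(1,-1) = (2 - i, -1 + i).
A real fundamental pair from Re and Im of e^((-2+5i)t)v: X_1 = e^(-2t)(cos(5t)·(2,-1) + sin(5t)·(1,-1)), X_2 = e^(-2t)(sin(5t)·(2,-1) - cos(5t)·(1,-1)).
General solution: K_1X_1 + K_2X_2.

p(t) = K_1e^(-2t)sin(5t) + 2K_1e^(-2t)cos(5t) + 2K_2e^(-2t)sin(5t) - K_2e^(-2t)cos(5t), q(t) = -K_1e^(-2t)sin(5t) - K_1e^(-2t)cos(5t) - K_2e^(-2t)sin(5t) + K_2e^(-2t)cos(5t)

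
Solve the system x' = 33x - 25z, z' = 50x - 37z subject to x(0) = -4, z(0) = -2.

Coefficient matrix A = [[33, -25], [50, -37]].
Characteristic polynomial det(A - λI) = λ^2 + 4λ + 29 = 0.
Eigenvalues λ = -2 ± 5i (complex conjugate pair).
For λ=-2+5i: an eigenvector is (-1,-1) - i(-2,-3) = (-1 + 2i, -1 + 3i).
A real fundamental pair from Re and Im of e^((-2+5i)t)v: X_1 = e^(-2t)(cos(5t)·(-1,-1) + sin(5t)·(-2,-3)), X_2 = e^(-2t)(sin(5t)·(-1,-1) - cos(5t)·(-2,-3)).
General solution: K_1X_1 + K_2X_2.
Applying x(0)=-4, z(0)=-2 gives K_1=8, K_2=2.

x(t) = -18e^(-2t)sin(5t) - 4e^(-2t)cos(5t), z(t) = -26e^(-2t)sin(5t) - 2e^(-2t)cos(5t)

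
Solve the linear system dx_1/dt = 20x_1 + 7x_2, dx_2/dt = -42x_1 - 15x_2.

x_1(t) = K_1e^(-t) - K_2e^(6t), x_2(t) = -3K_1e^(-t) + 2K_2e^(6t)

Coefficient matrix A = [[20, 7], [-42, -15]].
Characteristic polynomial det(A - λI) = λ^2 - 5λ - 6 = 0.
Eigenvalues λ = -1, 6.
For λ=-1: (A-λI) row 1 is [21, 7], so an eigenvector is (1, -3).
For λ=6: (A-λI) row 1 is [14, 7], so an eigenvector is (-1, 2).
General solution: K_1e^(-t)(1,-3) + K_2e^(6t)(-1,2).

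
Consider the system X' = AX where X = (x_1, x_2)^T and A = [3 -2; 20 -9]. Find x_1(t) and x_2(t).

x_1(t) = -c_1e^(-3t)sin(2t) + c_2e^(-3t)cos(2t), x_2(t) = -3c_1e^(-3t)sin(2t) + c_1e^(-3t)cos(2t) + c_2e^(-3t)sin(2t) + 3c_2e^(-3t)cos(2t)

Coefficient matrix A = [[3, -2], [20, -9]].
Characteristic polynomial det(A - λI) = λ^2 + 6λ + 13 = 0.
Eigenvalues λ = -3 ± 2i (complex conjugate pair).
For λ=-3+2i: an eigenvector is (0,1) - i(-1,-3) = (0 + i, 1 + 3i).
A real fundamental pair from Re and Im of e^((-3+2i)t)v: X_1 = e^(-3t)(cos(2t)·(0,1) + sin(2t)·(-1,-3)), X_2 = e^(-3t)(sin(2t)·(0,1) - cos(2t)·(-1,-3)).
General solution: c_1X_1 + c_2X_2.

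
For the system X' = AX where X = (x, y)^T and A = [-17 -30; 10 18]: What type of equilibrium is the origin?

saddle

A = [[-17,-30],[10,18]]; det(A-λI) = λ^2 - λ - 6.
λ = 3, -2: opposite signs.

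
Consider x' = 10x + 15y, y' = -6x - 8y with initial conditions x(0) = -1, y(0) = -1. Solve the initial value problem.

Coefficient matrix A = [[10, 15], [-6, -8]].
Characteristic polynomial det(A - λI) = λ^2 - 2λ + 10 = 0.
Eigenvalues λ = 1 ± 3i (complex conjugate pair).
For λ=1+3i: an eigenvector is (-1,1) - i(2,-1) = (-1 - 2i, 1 + i).
A real fundamental pair from Re and Im of e^((1+3i)t)v: X_1 = e^(t)(cos(3t)·(-1,1) + sin(3t)·(2,-1)), X_2 = e^(t)(sin(3t)·(-1,1) - cos(3t)·(2,-1)).
General solution: c_1X_1 + c_2X_2.
Applying x(0)=-1, y(0)=-1 gives c_1=-3, c_2=2.

x(t) = -8e^(t)sin(3t) - e^(t)cos(3t), y(t) = 5e^(t)sin(3t) - e^(t)cos(3t)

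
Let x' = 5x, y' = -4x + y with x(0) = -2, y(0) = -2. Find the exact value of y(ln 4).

A = [[5,0],[-4,1]]; eigenvalues λ = 1, 5.
Eigenvectors: (0,1) for λ=1, (1,-1) for λ=5.
From the initial condition, c_1 = -4, c_2 = -2.
y(ln 4) = (-4)(4^1)(1) + (-2)(4^5)(-1) = 2032.

2032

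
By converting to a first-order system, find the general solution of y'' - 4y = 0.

Let x_1 = y, x_2 = y'. Then x_1' = x_2 and x_2' = 4x_1.
A = [[0,1],[4,0]]; det(A-λI) = λ^2 - 4.
Eigenvalues λ = 2, -2 with eigenvectors (1,2), (1,-2).

y(t) = C_1e^(2t) + C_2e^(-2t)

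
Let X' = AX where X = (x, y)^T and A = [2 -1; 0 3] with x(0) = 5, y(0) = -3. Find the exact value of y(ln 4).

-192

A = [[2,-1],[0,3]]; eigenvalues λ = 2, 3.
Eigenvectors: (-1,0) for λ=2, (1,-1) for λ=3.
From the initial condition, c_1 = -2, c_2 = 3.
y(ln 4) = (-2)(4^2)(0) + (3)(4^3)(-1) = -192.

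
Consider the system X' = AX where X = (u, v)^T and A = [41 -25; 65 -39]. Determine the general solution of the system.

Coefficient matrix A = [[41, -25], [65, -39]].
Characteristic polynomial det(A - λI) = λ^2 - 2λ + 26 = 0.
Eigenvalues λ = 1 ± 5i (complex conjugate pair).
For λ=1+5i: an eigenvector is (1,2) - i(-2,-3) = (1 + 2i, 2 + 3i).
A real fundamental pair from Re and Im of e^((1+5i)t)v: X_1 = e^(t)(cos(5t)·(1,2) + sin(5t)·(-2,-3)), X_2 = e^(t)(sin(5t)·(1,2) - cos(5t)·(-2,-3)).
General solution: c_1X_1 + c_2X_2.

u(t) = -2c_1e^(t)sin(5t) + c_1e^(t)cos(5t) + c_2e^(t)sin(5t) + 2c_2e^(t)cos(5t), v(t) = -3c_1e^(t)sin(5t) + 2c_1e^(t)cos(5t) + 2c_2e^(t)sin(5t) + 3c_2e^(t)cos(5t)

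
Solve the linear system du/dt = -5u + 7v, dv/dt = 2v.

u(t) = c_1e^(-5t) - c_2e^(2t), v(t) = -c_2e^(2t)

Coefficient matrix A = [[-5, 7], [0, 2]].
Characteristic polynomial det(A - λI) = λ^2 + 3λ - 10 = 0.
Eigenvalues λ = -5, 2.
For λ=-5: (A-λI) row 1 is [0, 7], so an eigenvector is (1, 0).
For λ=2: (A-λI) row 1 is [-7, 7], so an eigenvector is (-1, -1).
General solution: c_1e^(-5t)(1,0) + c_2e^(2t)(-1,-1).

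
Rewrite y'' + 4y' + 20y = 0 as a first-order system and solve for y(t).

Let x_1 = y, x_2 = y'. Then x_1' = x_2 and x_2' = -20x_1 - 4x_2.
A = [[0,1],[-20,-4]]; det(A-λI) = λ^2 + 4λ + 20.
Eigenvalues λ = -2 ± 4i.

y(t) = C_1e^(-2t)cos(4t) + C_2e^(-2t)sin(4t)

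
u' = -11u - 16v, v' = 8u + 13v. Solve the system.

u(t) = 2K_1e^(-3t) + K_2e^(5t), v(t) = -K_1e^(-3t) - K_2e^(5t)

Coefficient matrix A = [[-11, -16], [8, 13]].
Characteristic polynomial det(A - λI) = λ^2 - 2λ - 15 = 0.
Eigenvalues λ = -3, 5.
For λ=-3: (A-λI) row 1 is [-8, -16], so an eigenvector is (2, -1).
For λ=5: (A-λI) row 1 is [-16, -16], so an eigenvector is (1, -1).
General solution: K_1e^(-3t)(2,-1) + K_2e^(5t)(1,-1).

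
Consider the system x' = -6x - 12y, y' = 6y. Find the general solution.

Coefficient matrix A = [[-6, -12], [0, 6]].
Characteristic polynomial det(A - λI) = λ^2 - 36 = 0.
Eigenvalues λ = 6, -6.
For λ=6: (A-λI) row 1 is [-12, -12], so an eigenvector is (-1, 1).
For λ=-6: (A-λI) row 1 is [0, -12], so an eigenvector is (1, 0).
General solution: K_1e^(6t)(-1,1) + K_2e^(-6t)(1,0).

x(t) = -K_1e^(6t) + K_2e^(-6t), y(t) = K_1e^(6t)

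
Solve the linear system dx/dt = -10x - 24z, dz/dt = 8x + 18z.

x(t) = -2c_1e^(2t) + 3c_2e^(6t), z(t) = c_1e^(2t) - 2c_2e^(6t)

Coefficient matrix A = [[-10, -24], [8, 18]].
Characteristic polynomial det(A - λI) = λ^2 - 8λ + 12 = 0.
Eigenvalues λ = 2, 6.
For λ=2: (A-λI) row 1 is [-12, -24], so an eigenvector is (-2, 1).
For λ=6: (A-λI) row 1 is [-16, -24], so an eigenvector is (3, -2).
General solution: c_1e^(2t)(-2,1) + c_2e^(6t)(3,-2).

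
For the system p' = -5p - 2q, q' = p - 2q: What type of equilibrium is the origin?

A = [[-5,-2],[1,-2]]; det(A-λI) = λ^2 + 7λ + 12.
λ = -3, -4: both negative.

stable node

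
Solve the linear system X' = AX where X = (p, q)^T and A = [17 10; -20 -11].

p(t) = -K_1e^(3t)sin(2t) + 2K_1e^(3t)cos(2t) + 2K_2e^(3t)sin(2t) + K_2e^(3t)cos(2t), q(t) = K_1e^(3t)sin(2t) - 3K_1e^(3t)cos(2t) - 3K_2e^(3t)sin(2t) - K_2e^(3t)cos(2t)

Coefficient matrix A = [[17, 10], [-20, -11]].
Characteristic polynomial det(A - λI) = λ^2 - 6λ + 13 = 0.
Eigenvalues λ = 3 ± 2i (complex conjugate pair).
For λ=3+2i: an eigenvector is (2,-3) - i(-1,1) = (2 + i, -3 - i).
A real fundamental pair from Re and Im of e^((3+2i)t)v: X_1 = e^(3t)(cos(2t)·(2,-3) + sin(2t)·(-1,1)), X_2 = e^(3t)(sin(2t)·(2,-3) - cos(2t)·(-1,1)).
General solution: K_1X_1 + K_2X_2.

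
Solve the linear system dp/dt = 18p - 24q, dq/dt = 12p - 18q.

p(t) = 2c_1e^(6t) + c_2e^(-6t), q(t) = c_1e^(6t) + c_2e^(-6t)

Coefficient matrix A = [[18, -24], [12, -18]].
Characteristic polynomial det(A - λI) = λ^2 - 36 = 0.
Eigenvalues λ = 6, -6.
For λ=6: (A-λI) row 1 is [12, -24], so an eigenvector is (2, 1).
For λ=-6: (A-λI) row 1 is [24, -24], so an eigenvector is (1, 1).
General solution: c_1e^(6t)(2,1) + c_2e^(-6t)(1,1).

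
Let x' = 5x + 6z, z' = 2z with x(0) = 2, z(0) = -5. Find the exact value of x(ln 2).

A = [[5,6],[0,2]]; eigenvalues λ = 2, 5.
Eigenvectors: (-2,1) for λ=2, (-1,0) for λ=5.
From the initial condition, c_1 = -5, c_2 = 8.
x(ln 2) = (-5)(2^2)(-2) + (8)(2^5)(-1) = -216.

-216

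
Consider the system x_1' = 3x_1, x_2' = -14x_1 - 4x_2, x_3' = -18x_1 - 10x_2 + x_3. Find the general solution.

x_1(t) = K_3e^(3t), x_2(t) = K_2e^(-4t) - 2K_3e^(3t), x_3(t) = K_1e^(t) + 2K_2e^(-4t) + K_3e^(3t)

Coefficient matrix A = [[3, 0, 0], [-14, -4, 0], [-18, -10, 1]].
det(A - λI) = 0 gives eigenvalues λ = 1, -4, 3.
For λ=1: eigenvector (0,0,1).
For λ=-4: eigenvector (0,1,2).
For λ=3: eigenvector (1,-2,1).
General solution: K_1e^(t)(0,0,1) + K_2e^(-4t)(0,1,2) + K_3e^(3t)(1,-2,1).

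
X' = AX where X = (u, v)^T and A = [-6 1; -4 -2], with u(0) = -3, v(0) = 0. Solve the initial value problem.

Coefficient matrix A = [[-6, 1], [-4, -2]].
Characteristic polynomial det(A - λI) = λ^2 + 8λ + 16 = 0.
Single eigenvalue λ = -4 with algebraic multiplicity 2.
Eigenvector v = (1,2); generalized eigenvector w with (A-λI)w=v is (1,3).
General solution: e^(-4t)[K_1·v + K_2·(t·v + w)].
Applying u(0)=-3, v(0)=0 gives K_1=-9, K_2=6.

u(t) = 6te^(-4t) - 3e^(-4t), v(t) = 12te^(-4t)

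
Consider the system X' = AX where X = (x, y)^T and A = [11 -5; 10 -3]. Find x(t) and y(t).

x(t) = -K_1e^(4t)sin(t) + 2K_1e^(4t)cos(t) + 2K_2e^(4t)sin(t) + K_2e^(4t)cos(t), y(t) = -K_1e^(4t)sin(t) + 3K_1e^(4t)cos(t) + 3K_2e^(4t)sin(t) + K_2e^(4t)cos(t)

Coefficient matrix A = [[11, -5], [10, -3]].
Characteristic polynomial det(A - λI) = λ^2 - 8λ + 17 = 0.
Eigenvalues λ = 4 ± i (complex conjugate pair).
For λ=4+i: an eigenvector is (2,3) - i(-1,-1) = (2 + i, 3 + i).
A real fundamental pair from Re and Im of e^((4+i)t)v: X_1 = e^(4t)(cos(t)·(2,3) + sin(t)·(-1,-1)), X_2 = e^(4t)(sin(t)·(2,3) - cos(t)·(-1,-1)).
General solution: K_1X_1 + K_2X_2.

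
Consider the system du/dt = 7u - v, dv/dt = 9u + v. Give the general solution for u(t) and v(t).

Coefficient matrix A = [[7, -1], [9, 1]].
Characteristic polynomial det(A - λI) = λ^2 - 8λ + 16 = 0.
Single eigenvalue λ = 4 with algebraic multiplicity 2.
Eigenvector v = (-1,-3); generalized eigenvector w with (A-λI)w=v is (-1,-2).
General solution: e^(4t)[K_1·v + K_2·(t·v + w)].

u(t) = -K_1e^(4t) - K_2te^(4t) - K_2e^(4t), v(t) = -3K_1e^(4t) - 3K_2te^(4t) - 2K_2e^(4t)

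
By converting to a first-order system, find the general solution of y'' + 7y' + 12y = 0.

Let x_1 = y, x_2 = y'. Then x_1' = x_2 and x_2' = -12x_1 - 7x_2.
A = [[0,1],[-12,-7]]; det(A-λI) = λ^2 + 7λ + 12.
Eigenvalues λ = -4, -3 with eigenvectors (1,-4), (1,-3).

y(t) = C_1e^(-4t) + C_2e^(-3t)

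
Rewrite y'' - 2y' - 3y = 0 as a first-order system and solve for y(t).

Let x_1 = y, x_2 = y'. Then x_1' = x_2 and x_2' = 3x_1 + 2x_2.
A = [[0,1],[3,2]]; det(A-λI) = λ^2 - 2λ - 3.
Eigenvalues λ = -1, 3 with eigenvectors (1,-1), (1,3).

y(t) = K_1e^(-t) + K_2e^(3t)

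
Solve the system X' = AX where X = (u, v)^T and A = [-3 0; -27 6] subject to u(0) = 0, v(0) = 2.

Coefficient matrix A = [[-3, 0], [-27, 6]].
Characteristic polynomial det(A - λI) = λ^2 - 3λ - 18 = 0.
Eigenvalues λ = -3, 6.
For λ=-3: (A-λI) row 2 is [-27, 9], so an eigenvector is (-1, -3).
For λ=6: (A-λI) row 1 is [-9, 0], so an eigenvector is (0, 1).
General solution: c_1e^(-3t)(-1,-3) + c_2e^(6t)(0,1).
Applying u(0)=0, v(0)=2 gives c_1=0, c_2=2.

u(t) = 0, v(t) = 2e^(6t)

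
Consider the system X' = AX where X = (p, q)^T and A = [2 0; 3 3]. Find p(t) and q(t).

Coefficient matrix A = [[2, 0], [3, 3]].
Characteristic polynomial det(A - λI) = λ^2 - 5λ + 6 = 0.
Eigenvalues λ = 2, 3.
For λ=2: (A-λI) row 2 is [3, 1], so an eigenvector is (1, -3).
For λ=3: (A-λI) row 1 is [-1, 0], so an eigenvector is (0, -1).
General solution: K_1e^(2t)(1,-3) + K_2e^(3t)(0,-1).

p(t) = K_1e^(2t), q(t) = -3K_1e^(2t) - K_2e^(3t)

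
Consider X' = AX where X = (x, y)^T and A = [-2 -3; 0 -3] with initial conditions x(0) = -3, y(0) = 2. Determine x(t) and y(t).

x(t) = -9e^(-2t) + 6e^(-3t), y(t) = 2e^(-3t)

Coefficient matrix A = [[-2, -3], [0, -3]].
Characteristic polynomial det(A - λI) = λ^2 + 5λ + 6 = 0.
Eigenvalues λ = -2, -3.
For λ=-2: (A-λI) row 1 is [0, -3], so an eigenvector is (-1, 0).
For λ=-3: (A-λI) row 1 is [1, -3], so an eigenvector is (-3, -1).
General solution: C_1e^(-2t)(-1,0) + C_2e^(-3t)(-3,-1).
Applying x(0)=-3, y(0)=2 gives C_1=9, C_2=-2.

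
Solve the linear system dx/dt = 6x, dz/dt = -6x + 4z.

Coefficient matrix A = [[6, 0], [-6, 4]].
Characteristic polynomial det(A - λI) = λ^2 - 10λ + 24 = 0.
Eigenvalues λ = 4, 6.
For λ=4: (A-λI) row 1 is [2, 0], so an eigenvector is (0, -1).
For λ=6: (A-λI) row 2 is [-6, -2], so an eigenvector is (1, -3).
General solution: c_1e^(4t)(0,-1) + c_2e^(6t)(1,-3).

x(t) = c_2e^(6t), z(t) = -c_1e^(4t) - 3c_2e^(6t)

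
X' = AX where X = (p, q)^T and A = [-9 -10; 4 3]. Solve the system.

Coefficient matrix A = [[-9, -10], [4, 3]].
Characteristic polynomial det(A - λI) = λ^2 + 6λ + 13 = 0.
Eigenvalues λ = -3 ± 2i (complex conjugate pair).
For λ=-3+2i: an eigenvector is (-1,1) - i(-2,1) = (-1 + 2i, 1 - i).
A real fundamental pair from Re and Im of e^((-3+2i)t)v: X_1 = e^(-3t)(cos(2t)·(-1,1) + sin(2t)·(-2,1)), X_2 = e^(-3t)(sin(2t)·(-1,1) - cos(2t)·(-2,1)).
General solution: C_1X_1 + C_2X_2.

p(t) = -2C_1e^(-3t)sin(2t) - C_1e^(-3t)cos(2t) - C_2e^(-3t)sin(2t) + 2C_2e^(-3t)cos(2t), q(t) = C_1e^(-3t)sin(2t) + C_1e^(-3t)cos(2t) + C_2e^(-3t)sin(2t) - C_2e^(-3t)cos(2t)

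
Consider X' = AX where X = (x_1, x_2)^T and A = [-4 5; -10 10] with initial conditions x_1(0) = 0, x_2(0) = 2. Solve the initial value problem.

Coefficient matrix A = [[-4, 5], [-10, 10]].
Characteristic polynomial det(A - λI) = λ^2 - 6λ + 10 = 0.
Eigenvalues λ = 3 ± i (complex conjugate pair).
For λ=3+i: an eigenvector is (1,1) - i(-2,-3) = (1 + 2i, 1 + 3i).
A real fundamental pair from Re and Im of e^((3+i)t)v: X_1 = e^(3t)(cos(t)·(1,1) + sin(t)·(-2,-3)), X_2 = e^(3t)(sin(t)·(1,1) - cos(t)·(-2,-3)).
General solution: C_1X_1 + C_2X_2.
Applying x_1(0)=0, x_2(0)=2 gives C_1=-4, C_2=2.

x_1(t) = 10e^(3t)sin(t), x_2(t) = 14e^(3t)sin(t) + 2e^(3t)cos(t)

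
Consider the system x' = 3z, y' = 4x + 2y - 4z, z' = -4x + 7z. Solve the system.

Coefficient matrix A = [[0, 0, 3], [4, 2, -4], [-4, 0, 7]].
det(A - λI) = 0 gives eigenvalues λ = 4, 2, 3.
For λ=4: eigenvector (-3,2,-4).
For λ=2: eigenvector (0,1,0).
For λ=3: eigenvector (1,0,1).
General solution: c_1e^(4t)(-3,2,-4) + c_2e^(2t)(0,1,0) + c_3e^(3t)(1,0,1).

x(t) = -3c_1e^(4t) + c_3e^(3t), y(t) = 2c_1e^(4t) + c_2e^(2t), z(t) = -4c_1e^(4t) + c_3e^(3t)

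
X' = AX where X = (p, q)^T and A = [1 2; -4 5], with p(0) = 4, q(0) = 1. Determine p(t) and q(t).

p(t) = -3e^(3t)sin(2t) + 4e^(3t)cos(2t), q(t) = -7e^(3t)sin(2t) + e^(3t)cos(2t)

Coefficient matrix A = [[1, 2], [-4, 5]].
Characteristic polynomial det(A - λI) = λ^2 - 6λ + 13 = 0.
Eigenvalues λ = 3 ± 2i (complex conjugate pair).
For λ=3+2i: an eigenvector is (-1,-1) - i(0,1) = (-1, -1 - i).
A real fundamental pair from Re and Im of e^((3+2i)t)v: X_1 = e^(3t)(cos(2t)·(-1,-1) + sin(2t)·(0,1)), X_2 = e^(3t)(sin(2t)·(-1,-1) - cos(2t)·(0,1)).
General solution: c_1X_1 + c_2X_2.
Applying p(0)=4, q(0)=1 gives c_1=-4, c_2=3.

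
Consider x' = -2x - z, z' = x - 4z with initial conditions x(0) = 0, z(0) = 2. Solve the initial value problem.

Coefficient matrix A = [[-2, -1], [1, -4]].
Characteristic polynomial det(A - λI) = λ^2 + 6λ + 9 = 0.
Single eigenvalue λ = -3 with algebraic multiplicity 2.
Eigenvector v = (1,1); generalized eigenvector w with (A-λI)w=v is (-2,-3).
General solution: e^(-3t)[c_1·v + c_2·(t·v + w)].
Applying x(0)=0, z(0)=2 gives c_1=-4, c_2=-2.

x(t) = -2te^(-3t), z(t) = -2te^(-3t) + 2e^(-3t)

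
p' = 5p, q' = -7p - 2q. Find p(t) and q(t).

p(t) = -C_1e^(5t), q(t) = C_1e^(5t) + C_2e^(-2t)

Coefficient matrix A = [[5, 0], [-7, -2]].
Characteristic polynomial det(A - λI) = λ^2 - 3λ - 10 = 0.
Eigenvalues λ = 5, -2.
For λ=5: (A-λI) row 2 is [-7, -7], so an eigenvector is (-1, 1).
For λ=-2: (A-λI) row 1 is [7, 0], so an eigenvector is (0, 1).
General solution: C_1e^(5t)(-1,1) + C_2e^(-2t)(0,1).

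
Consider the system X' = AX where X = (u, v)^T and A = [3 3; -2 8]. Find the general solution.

Coefficient matrix A = [[3, 3], [-2, 8]].
Characteristic polynomial det(A - λI) = λ^2 - 11λ + 30 = 0.
Eigenvalues λ = 6, 5.
For λ=6: (A-λI) row 1 is [-3, 3], so an eigenvector is (-1, -1).
For λ=5: (A-λI) row 1 is [-2, 3], so an eigenvector is (3, 2).
General solution: c_1e^(6t)(-1,-1) + c_2e^(5t)(3,2).

u(t) = -c_1e^(6t) + 3c_2e^(5t), v(t) = -c_1e^(6t) + 2c_2e^(5t)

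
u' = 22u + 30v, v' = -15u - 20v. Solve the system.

u(t) = C_1e^(t)sin(3t) + 3C_1e^(t)cos(3t) + 3C_2e^(t)sin(3t) - C_2e^(t)cos(3t), v(t) = -C_1e^(t)sin(3t) - 2C_1e^(t)cos(3t) - 2C_2e^(t)sin(3t) + C_2e^(t)cos(3t)

Coefficient matrix A = [[22, 30], [-15, -20]].
Characteristic polynomial det(A - λI) = λ^2 - 2λ + 10 = 0.
Eigenvalues λ = 1 ± 3i (complex conjugate pair).
For λ=1+3i: an eigenvector is (3,-2) - i(1,-1) = (3 - i, -2 + i).
A real fundamental pair from Re and Im of e^((1+3i)t)v: X_1 = e^(t)(cos(3t)·(3,-2) + sin(3t)·(1,-1)), X_2 = e^(t)(sin(3t)·(3,-2) - cos(3t)·(1,-1)).
General solution: C_1X_1 + C_2X_2.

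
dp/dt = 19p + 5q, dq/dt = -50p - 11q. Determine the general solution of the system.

Coefficient matrix A = [[19, 5], [-50, -11]].
Characteristic polynomial det(A - λI) = λ^2 - 8λ + 41 = 0.
Eigenvalues λ = 4 ± 5i (complex conjugate pair).
For λ=4+5i: an eigenvector is (0,-1) - i(-1,3) = (0 + i, -1 - 3i).
A real fundamental pair from Re and Im of e^((4+5i)t)v: X_1 = e^(4t)(cos(5t)·(0,-1) + sin(5t)·(-1,3)), X_2 = e^(4t)(sin(5t)·(0,-1) - cos(5t)·(-1,3)).
General solution: K_1X_1 + K_2X_2.

p(t) = -K_1e^(4t)sin(5t) + K_2e^(4t)cos(5t), q(t) = 3K_1e^(4t)sin(5t) - K_1e^(4t)cos(5t) - K_2e^(4t)sin(5t) - 3K_2e^(4t)cos(5t)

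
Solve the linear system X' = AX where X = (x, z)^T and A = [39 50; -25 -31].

Coefficient matrix A = [[39, 50], [-25, -31]].
Characteristic polynomial det(A - λI) = λ^2 - 8λ + 41 = 0.
Eigenvalues λ = 4 ± 5i (complex conjugate pair).
For λ=4+5i: an eigenvector is (3,-2) - i(1,-1) = (3 - i, -2 + i).
A real fundamental pair from Re and Im of e^((4+5i)t)v: X_1 = e^(4t)(cos(5t)·(3,-2) + sin(5t)·(1,-1)), X_2 = e^(4t)(sin(5t)·(3,-2) - cos(5t)·(1,-1)).
General solution: C_1X_1 + C_2X_2.

x(t) = C_1e^(4t)sin(5t) + 3C_1e^(4t)cos(5t) + 3C_2e^(4t)sin(5t) - C_2e^(4t)cos(5t), z(t) = -C_1e^(4t)sin(5t) - 2C_1e^(4t)cos(5t) - 2C_2e^(4t)sin(5t) + C_2e^(4t)cos(5t)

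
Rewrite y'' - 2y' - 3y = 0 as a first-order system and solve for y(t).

Let x_1 = y, x_2 = y'. Then x_1' = x_2 and x_2' = 3x_1 + 2x_2.
A = [[0,1],[3,2]]; det(A-λI) = λ^2 - 2λ - 3.
Eigenvalues λ = 3, -1 with eigenvectors (1,3), (1,-1).

y(t) = C_1e^(3t) + C_2e^(-t)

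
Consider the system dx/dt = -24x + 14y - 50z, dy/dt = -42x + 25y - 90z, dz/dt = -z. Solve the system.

x(t) = c_1e^(4t) - 2c_2e^(-3t) - 4c_3e^(-t), y(t) = 2c_1e^(4t) - 3c_2e^(-3t) - 3c_3e^(-t), z(t) = c_3e^(-t)

Coefficient matrix A = [[-24, 14, -50], [-42, 25, -90], [0, 0, -1]].
det(A - λI) = 0 gives eigenvalues λ = 4, -3, -1.
For λ=4: eigenvector (1,2,0).
For λ=-3: eigenvector (-2,-3,0).
For λ=-1: eigenvector (-4,-3,1).
General solution: c_1e^(4t)(1,2,0) + c_2e^(-3t)(-2,-3,0) + c_3e^(-t)(-4,-3,1).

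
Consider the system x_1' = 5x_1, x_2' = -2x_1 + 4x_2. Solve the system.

x_1(t) = -K_2e^(5t), x_2(t) = -K_1e^(4t) + 2K_2e^(5t)

Coefficient matrix A = [[5, 0], [-2, 4]].
Characteristic polynomial det(A - λI) = λ^2 - 9λ + 20 = 0.
Eigenvalues λ = 4, 5.
For λ=4: (A-λI) row 1 is [1, 0], so an eigenvector is (0, -1).
For λ=5: (A-λI) row 2 is [-2, -1], so an eigenvector is (-1, 2).
General solution: K_1e^(4t)(0,-1) + K_2e^(5t)(-1,2).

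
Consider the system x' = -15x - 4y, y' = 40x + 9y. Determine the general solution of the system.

Coefficient matrix A = [[-15, -4], [40, 9]].
Characteristic polynomial det(A - λI) = λ^2 + 6λ + 25 = 0.
Eigenvalues λ = -3 ± 4i (complex conjugate pair).
For λ=-3+4i: an eigenvector is (0,1) - i(-1,3) = (0 + i, 1 - 3i).
A real fundamental pair from Re and Im of e^((-3+4i)t)v: X_1 = e^(-3t)(cos(4t)·(0,1) + sin(4t)·(-1,3)), X_2 = e^(-3t)(sin(4t)·(0,1) - cos(4t)·(-1,3)).
General solution: c_1X_1 + c_2X_2.

x(t) = -c_1e^(-3t)sin(4t) + c_2e^(-3t)cos(4t), y(t) = 3c_1e^(-3t)sin(4t) + c_1e^(-3t)cos(4t) + c_2e^(-3t)sin(4t) - 3c_2e^(-3t)cos(4t)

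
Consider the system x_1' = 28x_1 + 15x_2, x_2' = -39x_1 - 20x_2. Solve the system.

Coefficient matrix A = [[28, 15], [-39, -20]].
Characteristic polynomial det(A - λI) = λ^2 - 8λ + 25 = 0.
Eigenvalues λ = 4 ± 3i (complex conjugate pair).
For λ=4+3i: an eigenvector is (-2,3) - i(-1,2) = (-2 + i, 3 - 2i).
A real fundamental pair from Re and Im of e^((4+3i)t)v: X_1 = e^(4t)(cos(3t)·(-2,3) + sin(3t)·(-1,2)), X_2 = e^(4t)(sin(3t)·(-2,3) - cos(3t)·(-1,2)).
General solution: K_1X_1 + K_2X_2.

x_1(t) = -K_1e^(4t)sin(3t) - 2K_1e^(4t)cos(3t) - 2K_2e^(4t)sin(3t) + K_2e^(4t)cos(3t), x_2(t) = 2K_1e^(4t)sin(3t) + 3K_1e^(4t)cos(3t) + 3K_2e^(4t)sin(3t) - 2K_2e^(4t)cos(3t)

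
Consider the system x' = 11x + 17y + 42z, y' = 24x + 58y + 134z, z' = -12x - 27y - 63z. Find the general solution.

x(t) = c_1e^(3t) + c_2e^(4t) - 2c_3e^(-t), y(t) = 2c_1e^(3t) + 7c_2e^(4t) - 6c_3e^(-t), z(t) = -c_1e^(3t) - 3c_2e^(4t) + 3c_3e^(-t)

Coefficient matrix A = [[11, 17, 42], [24, 58, 134], [-12, -27, -63]].
det(A - λI) = 0 gives eigenvalues λ = 3, 4, -1.
For λ=3: eigenvector (1,2,-1).
For λ=4: eigenvector (1,7,-3).
For λ=-1: eigenvector (-2,-6,3).
General solution: c_1e^(3t)(1,2,-1) + c_2e^(4t)(1,7,-3) + c_3e^(-t)(-2,-6,3).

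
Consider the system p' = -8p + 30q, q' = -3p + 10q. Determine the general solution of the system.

p(t) = c_1e^(t)sin(3t) + 3c_1e^(t)cos(3t) + 3c_2e^(t)sin(3t) - c_2e^(t)cos(3t), q(t) = c_1e^(t)cos(3t) + c_2e^(t)sin(3t)

Coefficient matrix A = [[-8, 30], [-3, 10]].
Characteristic polynomial det(A - λI) = λ^2 - 2λ + 10 = 0.
Eigenvalues λ = 1 ± 3i (complex conjugate pair).
For λ=1+3i: an eigenvector is (3,1) - i(1,0) = (3 - i, 1).
A real fundamental pair from Re and Im of e^((1+3i)t)v: X_1 = e^(t)(cos(3t)·(3,1) + sin(3t)·(1,0)), X_2 = e^(t)(sin(3t)·(3,1) - cos(3t)·(1,0)).
General solution: c_1X_1 + c_2X_2.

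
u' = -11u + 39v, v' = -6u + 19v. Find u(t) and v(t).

u(t) = -3C_1e^(4t)sin(3t) - 2C_1e^(4t)cos(3t) - 2C_2e^(4t)sin(3t) + 3C_2e^(4t)cos(3t), v(t) = -C_1e^(4t)sin(3t) - C_1e^(4t)cos(3t) - C_2e^(4t)sin(3t) + C_2e^(4t)cos(3t)

Coefficient matrix A = [[-11, 39], [-6, 19]].
Characteristic polynomial det(A - λI) = λ^2 - 8λ + 25 = 0.
Eigenvalues λ = 4 ± 3i (complex conjugate pair).
For λ=4+3i: an eigenvector is (-2,-1) - i(-3,-1) = (-2 + 3i, -1 + i).
A real fundamental pair from Re and Im of e^((4+3i)t)v: X_1 = e^(4t)(cos(3t)·(-2,-1) + sin(3t)·(-3,-1)), X_2 = e^(4t)(sin(3t)·(-2,-1) - cos(3t)·(-3,-1)).
General solution: C_1X_1 + C_2X_2.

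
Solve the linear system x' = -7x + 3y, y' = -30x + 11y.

Coefficient matrix A = [[-7, 3], [-30, 11]].
Characteristic polynomial det(A - λI) = λ^2 - 4λ + 13 = 0.
Eigenvalues λ = 2 ± 3i (complex conjugate pair).
For λ=2+3i: an eigenvector is (0,-1) - i(-1,-3) = (0 + i, -1 + 3i).
A real fundamental pair from Re and Im of e^((2+3i)t)v: X_1 = e^(2t)(cos(3t)·(0,-1) + sin(3t)·(-1,-3)), X_2 = e^(2t)(sin(3t)·(0,-1) - cos(3t)·(-1,-3)).
General solution: K_1X_1 + K_2X_2.

x(t) = -K_1e^(2t)sin(3t) + K_2e^(2t)cos(3t), y(t) = -3K_1e^(2t)sin(3t) - K_1e^(2t)cos(3t) - K_2e^(2t)sin(3t) + 3K_2e^(2t)cos(3t)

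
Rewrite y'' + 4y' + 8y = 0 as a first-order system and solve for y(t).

y(t) = K_1e^(-2t)cos(2t) + K_2e^(-2t)sin(2t)

Let x_1 = y, x_2 = y'. Then x_1' = x_2 and x_2' = -8x_1 - 4x_2.
A = [[0,1],[-8,-4]]; det(A-λI) = λ^2 + 4λ + 8.
Eigenvalues λ = -2 ± 2i.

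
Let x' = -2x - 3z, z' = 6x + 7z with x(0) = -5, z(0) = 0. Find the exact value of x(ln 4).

1240

A = [[-2,-3],[6,7]]; eigenvalues λ = 1, 4.
Eigenvectors: (-1,1) for λ=1, (-1,2) for λ=4.
From the initial condition, c_1 = 10, c_2 = -5.
x(ln 4) = (10)(4^1)(-1) + (-5)(4^4)(-1) = 1240.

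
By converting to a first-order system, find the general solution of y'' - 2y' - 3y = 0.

y(t) = C_1e^(-t) + C_2e^(3t)

Let x_1 = y, x_2 = y'. Then x_1' = x_2 and x_2' = 3x_1 + 2x_2.
A = [[0,1],[3,2]]; det(A-λI) = λ^2 - 2λ - 3.
Eigenvalues λ = -1, 3 with eigenvectors (1,-1), (1,3).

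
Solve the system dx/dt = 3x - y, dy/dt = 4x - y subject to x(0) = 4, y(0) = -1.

Coefficient matrix A = [[3, -1], [4, -1]].
Characteristic polynomial det(A - λI) = λ^2 - 2λ + 1 = 0.
Single eigenvalue λ = 1 with algebraic multiplicity 2.
Eigenvector v = (-1,-2); generalized eigenvector w with (A-λI)w=v is (1,3).
General solution: e^(t)[C_1·v + C_2·(t·v + w)].
Applying x(0)=4, y(0)=-1 gives C_1=-13, C_2=-9.

x(t) = 9te^(t) + 4e^(t), y(t) = 18te^(t) - e^(t)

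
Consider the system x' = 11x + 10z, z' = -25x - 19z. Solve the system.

x(t) = K_1e^(-4t)sin(5t) + K_1e^(-4t)cos(5t) + K_2e^(-4t)sin(5t) - K_2e^(-4t)cos(5t), z(t) = -2K_1e^(-4t)sin(5t) - K_1e^(-4t)cos(5t) - K_2e^(-4t)sin(5t) + 2K_2e^(-4t)cos(5t)

Coefficient matrix A = [[11, 10], [-25, -19]].
Characteristic polynomial det(A - λI) = λ^2 + 8λ + 41 = 0.
Eigenvalues λ = -4 ± 5i (complex conjugate pair).
For λ=-4+5i: an eigenvector is (1,-1) - i(1,-2) = (1 - i, -1 + 2i).
A real fundamental pair from Re and Im of e^((-4+5i)t)v: X_1 = e^(-4t)(cos(5t)·(1,-1) + sin(5t)·(1,-2)), X_2 = e^(-4t)(sin(5t)·(1,-1) - cos(5t)·(1,-2)).
General solution: K_1X_1 + K_2X_2.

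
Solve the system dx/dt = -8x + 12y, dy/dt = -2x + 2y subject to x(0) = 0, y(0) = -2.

x(t) = -12e^(-2t) + 12e^(-4t), y(t) = -6e^(-2t) + 4e^(-4t)

Coefficient matrix A = [[-8, 12], [-2, 2]].
Characteristic polynomial det(A - λI) = λ^2 + 6λ + 8 = 0.
Eigenvalues λ = -4, -2.
For λ=-4: (A-λI) row 1 is [-4, 12], so an eigenvector is (3, 1).
For λ=-2: (A-λI) row 1 is [-6, 12], so an eigenvector is (-2, -1).
General solution: K_1e^(-4t)(3,1) + K_2e^(-2t)(-2,-1).
Applying x(0)=0, y(0)=-2 gives K_1=4, K_2=6.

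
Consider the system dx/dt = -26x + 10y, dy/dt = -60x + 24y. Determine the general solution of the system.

x(t) = C_1e^(4t) + C_2e^(-6t), y(t) = 3C_1e^(4t) + 2C_2e^(-6t)

Coefficient matrix A = [[-26, 10], [-60, 24]].
Characteristic polynomial det(A - λI) = λ^2 + 2λ - 24 = 0.
Eigenvalues λ = 4, -6.
For λ=4: (A-λI) row 1 is [-30, 10], so an eigenvector is (1, 3).
For λ=-6: (A-λI) row 1 is [-20, 10], so an eigenvector is (1, 2).
General solution: C_1e^(4t)(1,3) + C_2e^(-6t)(1,2).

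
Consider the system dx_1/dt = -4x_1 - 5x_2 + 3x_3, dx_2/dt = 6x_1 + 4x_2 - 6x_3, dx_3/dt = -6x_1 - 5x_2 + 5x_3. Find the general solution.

Coefficient matrix A = [[-4, -5, 3], [6, 4, -6], [-6, -5, 5]].
det(A - λI) = 0 gives eigenvalues λ = 2, 4, -1.
For λ=2: eigenvector (4,-3,3).
For λ=4: eigenvector (-1,1,-1).
For λ=-1: eigenvector (1,0,1).
General solution: C_1e^(2t)(4,-3,3) + C_2e^(4t)(-1,1,-1) + C_3e^(-t)(1,0,1).

x_1(t) = 4C_1e^(2t) - C_2e^(4t) + C_3e^(-t), x_2(t) = -3C_1e^(2t) + C_2e^(4t), x_3(t) = 3C_1e^(2t) - C_2e^(4t) + C_3e^(-t)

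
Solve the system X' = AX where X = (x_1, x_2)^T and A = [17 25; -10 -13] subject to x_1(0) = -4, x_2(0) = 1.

Coefficient matrix A = [[17, 25], [-10, -13]].
Characteristic polynomial det(A - λI) = λ^2 - 4λ + 29 = 0.
Eigenvalues λ = 2 ± 5i (complex conjugate pair).
For λ=2+5i: an eigenvector is (-2,1) - i(-1,1) = (-2 + i, 1 - i).
A real fundamental pair from Re and Im of e^((2+5i)t)v: X_1 = e^(2t)(cos(5t)·(-2,1) + sin(5t)·(-1,1)), X_2 = e^(2t)(sin(5t)·(-2,1) - cos(5t)·(-1,1)).
General solution: c_1X_1 + c_2X_2.
Applying x_1(0)=-4, x_2(0)=1 gives c_1=3, c_2=2.

x_1(t) = -7e^(2t)sin(5t) - 4e^(2t)cos(5t), x_2(t) = 5e^(2t)sin(5t) + e^(2t)cos(5t)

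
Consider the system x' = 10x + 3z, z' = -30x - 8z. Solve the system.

Coefficient matrix A = [[10, 3], [-30, -8]].
Characteristic polynomial det(A - λI) = λ^2 - 2λ + 10 = 0.
Eigenvalues λ = 1 ± 3i (complex conjugate pair).
For λ=1+3i: an eigenvector is (1,-3) - i(0,-1) = (1, -3 + i).
A real fundamental pair from Re and Im of e^((1+3i)t)v: X_1 = e^(t)(cos(3t)·(1,-3) + sin(3t)·(0,-1)), X_2 = e^(t)(sin(3t)·(1,-3) - cos(3t)·(0,-1)).
General solution: K_1X_1 + K_2X_2.

x(t) = K_1e^(t)cos(3t) + K_2e^(t)sin(3t), z(t) = -K_1e^(t)sin(3t) - 3K_1e^(t)cos(3t) - 3K_2e^(t)sin(3t) + K_2e^(t)cos(3t)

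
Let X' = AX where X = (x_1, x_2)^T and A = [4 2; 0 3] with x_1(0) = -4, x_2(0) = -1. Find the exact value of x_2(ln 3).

A = [[4,2],[0,3]]; eigenvalues λ = 4, 3.
Eigenvectors: (-1,0) for λ=4, (-2,1) for λ=3.
From the initial condition, c_1 = 6, c_2 = -1.
x_2(ln 3) = (6)(3^4)(0) + (-1)(3^3)(1) = -27.

-27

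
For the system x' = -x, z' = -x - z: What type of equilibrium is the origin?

stable improper node

A = [[-1,0],[-1,-1]]; det(A-λI) = λ^2 + 2λ + 1.
repeated λ = -1 with a single eigenvector.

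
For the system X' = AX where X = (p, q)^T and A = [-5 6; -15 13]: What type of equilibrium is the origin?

A = [[-5,6],[-15,13]]; det(A-λI) = λ^2 - 8λ + 25.
λ = 4 ± 3i: positive real part.

unstable spiral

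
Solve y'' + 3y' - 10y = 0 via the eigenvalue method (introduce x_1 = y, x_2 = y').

y(t) = K_1e^(-5t) + K_2e^(2t)

Let x_1 = y, x_2 = y'. Then x_1' = x_2 and x_2' = 10x_1 - 3x_2.
A = [[0,1],[10,-3]]; det(A-λI) = λ^2 + 3λ - 10.
Eigenvalues λ = -5, 2 with eigenvectors (1,-5), (1,2).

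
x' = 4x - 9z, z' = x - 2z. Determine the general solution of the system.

Coefficient matrix A = [[4, -9], [1, -2]].
Characteristic polynomial det(A - λI) = λ^2 - 2λ + 1 = 0.
Single eigenvalue λ = 1 with algebraic multiplicity 2.
Eigenvector v = (-3,-1); generalized eigenvector w with (A-λI)w=v is (-1,0).
General solution: e^(t)[C_1·v + C_2·(t·v + w)].

x(t) = -3C_1e^(t) - 3C_2te^(t) - C_2e^(t), z(t) = -C_1e^(t) - C_2te^(t)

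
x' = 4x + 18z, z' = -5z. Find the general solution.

x(t) = -2C_1e^(-5t) + C_2e^(4t), z(t) = C_1e^(-5t)

Coefficient matrix A = [[4, 18], [0, -5]].
Characteristic polynomial det(A - λI) = λ^2 + λ - 20 = 0.
Eigenvalues λ = -5, 4.
For λ=-5: (A-λI) row 1 is [9, 18], so an eigenvector is (-2, 1).
For λ=4: (A-λI) row 1 is [0, 18], so an eigenvector is (1, 0).
General solution: C_1e^(-5t)(-2,1) + C_2e^(4t)(1,0).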